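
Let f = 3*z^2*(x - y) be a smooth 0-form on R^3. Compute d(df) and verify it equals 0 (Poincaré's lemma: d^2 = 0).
d(df) = 0

Step 1: df = sum_i (∂f/∂x_i) dx_i = (3*z^2) dx + (-3*z^2) dy + (6*z*(x - y)) dz.
Step 2: Apply d again. Using the 1-form formula, the coefficient of dx ∧ dy in d(df) is ∂^2 f/∂x ∂y - ∂^2 f/∂y ∂x = (0) - (0) = 0 (equality of mixed partials for smooth f).
Similarly for dx ∧ dz and dy ∧ dz — all coefficients vanish. So d(df) = 0.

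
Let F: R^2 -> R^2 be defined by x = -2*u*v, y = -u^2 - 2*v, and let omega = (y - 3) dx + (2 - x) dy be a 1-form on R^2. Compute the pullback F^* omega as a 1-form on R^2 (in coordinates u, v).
F^* omega = (-2*u^2*v - 4*u + 4*v^2 + 6*v) du + (2*u^3 + 6*u - 4) dv

Using F^*(f dg) = (f ∘ F) d(g ∘ F), substitute each coordinate x_i by F_i(u, v) in f_i, and replace dx_i by d F_i = (∂F_i/∂u) du + (∂F_i/∂v) dv.
  For the x component: f_1(F) = -u^2 - 2*v - 3; d F_1 = (-2*v) du + (-2*u) dv
  For the y component: f_2(F) = 2*u*v + 2; d F_2 = (-2*u) du + (-2) dv
Combining and collecting du, dv coefficients:
  coeff of du: -2*u^2*v - 4*u + 4*v^2 + 6*v
  coeff of dv: 2*u^3 + 6*u - 4
F^* omega = (-2*u^2*v - 4*u + 4*v^2 + 6*v) du + (2*u^3 + 6*u - 4) dv.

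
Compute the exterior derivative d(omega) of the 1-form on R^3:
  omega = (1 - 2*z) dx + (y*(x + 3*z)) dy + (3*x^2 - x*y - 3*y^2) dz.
d(omega) = (y) dx ∧ dy + (6*x - y + 2) dx ∧ dz + (-x - 9*y) dy ∧ dz

For a 1-form omega = sum_i f_i dx_i, the exterior derivative is
  d(omega) = sum_{i < j} (∂f_j/∂x_i - ∂f_i/∂x_j) dx_i ∧ dx_j.
  coefficient of dx ∧ dy: ∂f_2/∂x - ∂f_1/∂y = ∂(y*(x + 3*z))/∂x - ∂(1 - 2*z)/∂y = y
  coefficient of dx ∧ dz: ∂f_3/∂x - ∂f_1/∂z = ∂(3*x^2 - x*y - 3*y^2)/∂x - ∂(1 - 2*z)/∂z = 6*x - y + 2
  coefficient of dy ∧ dz: ∂f_3/∂y - ∂f_2/∂z = ∂(3*x^2 - x*y - 3*y^2)/∂y - ∂(y*(x + 3*z))/∂z = -x - 9*y
Assembling: d(omega) = (y) dx ∧ dy + (6*x - y + 2) dx ∧ dz + (-x - 9*y) dy ∧ dz.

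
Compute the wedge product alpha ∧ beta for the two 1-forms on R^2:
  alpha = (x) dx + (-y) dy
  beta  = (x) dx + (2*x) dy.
alpha ∧ beta = (x*(2*x + y)) dx ∧ dy

Distribute the wedge, using dx_i ∧ dx_j = -dx_j ∧ dx_i and dx_i ∧ dx_i = 0. For each pair (i, j) with i < j, the coefficient of dx_i ∧ dx_j in alpha ∧ beta is (alpha_i * beta_j - alpha_j * beta_i). Collecting: alpha ∧ beta = (x*(2*x + y)) dx ∧ dy.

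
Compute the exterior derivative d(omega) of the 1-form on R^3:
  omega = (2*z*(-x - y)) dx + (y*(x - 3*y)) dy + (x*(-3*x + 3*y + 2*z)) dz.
d(omega) = (y + 2*z) dx ∧ dy + (-4*x + 5*y + 2*z) dx ∧ dz + (3*x) dy ∧ dz

For a 1-form omega = sum_i f_i dx_i, the exterior derivative is
  d(omega) = sum_{i < j} (∂f_j/∂x_i - ∂f_i/∂x_j) dx_i ∧ dx_j.
  coefficient of dx ∧ dy: ∂f_2/∂x - ∂f_1/∂y = ∂(y*(x - 3*y))/∂x - ∂(2*z*(-x - y))/∂y = y + 2*z
  coefficient of dx ∧ dz: ∂f_3/∂x - ∂f_1/∂z = ∂(x*(-3*x + 3*y + 2*z))/∂x - ∂(2*z*(-x - y))/∂z = -4*x + 5*y + 2*z
  coefficient of dy ∧ dz: ∂f_3/∂y - ∂f_2/∂z = ∂(x*(-3*x + 3*y + 2*z))/∂y - ∂(y*(x - 3*y))/∂z = 3*x
Assembling: d(omega) = (y + 2*z) dx ∧ dy + (-4*x + 5*y + 2*z) dx ∧ dz + (3*x) dy ∧ dz.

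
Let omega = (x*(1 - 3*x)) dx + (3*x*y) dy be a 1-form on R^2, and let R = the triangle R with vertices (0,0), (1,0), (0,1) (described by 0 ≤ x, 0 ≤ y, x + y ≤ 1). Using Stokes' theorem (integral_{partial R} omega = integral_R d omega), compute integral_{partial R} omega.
integral_(partial R) omega = 1/2

Stokes: integral_partial_R omega = integral_R d omega with d omega = (∂Q/∂x - ∂P/∂y) dx ∧ dy.
  ∂Q/∂x = 3*y
  ∂P/∂y = 0
  integrand = ∂Q/∂x - ∂P/∂y = 3*y.
Integrating over R: integral_0^1 integral_0^{1-x} (3*y) dy dx = 1/2.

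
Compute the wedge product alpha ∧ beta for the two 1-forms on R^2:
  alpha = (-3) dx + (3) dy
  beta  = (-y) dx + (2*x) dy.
alpha ∧ beta = (-6*x + 3*y) dx ∧ dy

Distribute the wedge, using dx_i ∧ dx_j = -dx_j ∧ dx_i and dx_i ∧ dx_i = 0. For each pair (i, j) with i < j, the coefficient of dx_i ∧ dx_j in alpha ∧ beta is (alpha_i * beta_j - alpha_j * beta_i). Collecting: alpha ∧ beta = (-6*x + 3*y) dx ∧ dy.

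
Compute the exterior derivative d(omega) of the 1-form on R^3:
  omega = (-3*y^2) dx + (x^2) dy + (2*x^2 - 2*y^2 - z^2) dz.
d(omega) = (2*x + 6*y) dx ∧ dy + (4*x) dx ∧ dz + (-4*y) dy ∧ dz

For a 1-form omega = sum_i f_i dx_i, the exterior derivative is
  d(omega) = sum_{i < j} (∂f_j/∂x_i - ∂f_i/∂x_j) dx_i ∧ dx_j.
  coefficient of dx ∧ dy: ∂f_2/∂x - ∂f_1/∂y = ∂(x^2)/∂x - ∂(-3*y^2)/∂y = 2*x + 6*y
  coefficient of dx ∧ dz: ∂f_3/∂x - ∂f_1/∂z = ∂(2*x^2 - 2*y^2 - z^2)/∂x - ∂(-3*y^2)/∂z = 4*x
  coefficient of dy ∧ dz: ∂f_3/∂y - ∂f_2/∂z = ∂(2*x^2 - 2*y^2 - z^2)/∂y - ∂(x^2)/∂z = -4*y
Assembling: d(omega) = (2*x + 6*y) dx ∧ dy + (4*x) dx ∧ dz + (-4*y) dy ∧ dz.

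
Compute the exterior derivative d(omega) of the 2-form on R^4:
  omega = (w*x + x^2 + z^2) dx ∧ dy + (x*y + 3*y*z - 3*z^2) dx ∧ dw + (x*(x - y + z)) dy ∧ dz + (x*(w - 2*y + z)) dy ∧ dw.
d(omega) = (2*x - y + 3*z) dx ∧ dy ∧ dz + (w - 2*y - 2*z) dx ∧ dy ∧ dw + (-3*y + 6*z) dx ∧ dz ∧ dw + (-x) dy ∧ dz ∧ dw

For a 2-form omega = sum_{i<j} g_{ij} dx_i ∧ dx_j, the exterior derivative is
  d(omega) = sum_{i<j} d(g_{ij}) ∧ dx_i ∧ dx_j = sum_{i<j, k} (∂g_{ij}/∂x_k) dx_k ∧ dx_i ∧ dx_j.
Expand each term, using dx_k ∧ dx_i ∧ dx_j = sgn(permutation) dx_{(a)} ∧ dx_{(b)} ∧ dx_{(c)} with (a < b < c) sorted:
  d(w*x + x^2 + z^2) includes (∂/∂z)(w*x + x^2 + z^2) dz = (2*z) dz, which multiplied by dx ∧ dy gives (2*z) dx ∧ dy ∧ dz
  d(w*x + x^2 + z^2) includes (∂/∂w)(w*x + x^2 + z^2) dw = (x) dw, which multiplied by dx ∧ dy gives (x) dx ∧ dy ∧ dw
  d(x*y + 3*y*z - 3*z^2) includes (∂/∂y)(x*y + 3*y*z - 3*z^2) dy = (x + 3*z) dy, which multiplied by dx ∧ dw gives (-x - 3*z) dx ∧ dy ∧ dw
  d(x*y + 3*y*z - 3*z^2) includes (∂/∂z)(x*y + 3*y*z - 3*z^2) dz = (3*y - 6*z) dz, which multiplied by dx ∧ dw gives (-3*y + 6*z) dx ∧ dz ∧ dw
  d(x*(x - y + z)) includes (∂/∂x)(x*(x - y + z)) dx = (2*x - y + z) dx, which multiplied by dy ∧ dz gives (2*x - y + z) dx ∧ dy ∧ dz
  d(x*(w - 2*y + z)) includes (∂/∂x)(x*(w - 2*y + z)) dx = (w - 2*y + z) dx, which multiplied by dy ∧ dw gives (w - 2*y + z) dx ∧ dy ∧ dw
  d(x*(w - 2*y + z)) includes (∂/∂z)(x*(w - 2*y + z)) dz = (x) dz, which multiplied by dy ∧ dw gives (-x) dy ∧ dz ∧ dw
Collecting like 3-forms: d(omega) = (2*x - y + 3*z) dx ∧ dy ∧ dz + (w - 2*y - 2*z) dx ∧ dy ∧ dw + (-3*y + 6*z) dx ∧ dz ∧ dw + (-x) dy ∧ dz ∧ dw.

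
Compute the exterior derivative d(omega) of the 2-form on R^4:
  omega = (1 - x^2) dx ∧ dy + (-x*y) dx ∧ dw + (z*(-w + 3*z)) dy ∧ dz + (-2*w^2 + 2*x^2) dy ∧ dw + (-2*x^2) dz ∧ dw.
d(omega) = (5*x) dx ∧ dy ∧ dw + (-z) dy ∧ dz ∧ dw + (-4*x) dx ∧ dz ∧ dw

For a 2-form omega = sum_{i<j} g_{ij} dx_i ∧ dx_j, the exterior derivative is
  d(omega) = sum_{i<j} d(g_{ij}) ∧ dx_i ∧ dx_j = sum_{i<j, k} (∂g_{ij}/∂x_k) dx_k ∧ dx_i ∧ dx_j.
Expand each term, using dx_k ∧ dx_i ∧ dx_j = sgn(permutation) dx_{(a)} ∧ dx_{(b)} ∧ dx_{(c)} with (a < b < c) sorted:
  d(-x*y) includes (∂/∂y)(-x*y) dy = (-x) dy, which multiplied by dx ∧ dw gives (x) dx ∧ dy ∧ dw
  d(z*(-w + 3*z)) includes (∂/∂w)(z*(-w + 3*z)) dw = (-z) dw, which multiplied by dy ∧ dz gives (-z) dy ∧ dz ∧ dw
  d(-2*w^2 + 2*x^2) includes (∂/∂x)(-2*w^2 + 2*x^2) dx = (4*x) dx, which multiplied by dy ∧ dw gives (4*x) dx ∧ dy ∧ dw
  d(-2*x^2) includes (∂/∂x)(-2*x^2) dx = (-4*x) dx, which multiplied by dz ∧ dw gives (-4*x) dx ∧ dz ∧ dw
Collecting like 3-forms: d(omega) = (5*x) dx ∧ dy ∧ dw + (-z) dy ∧ dz ∧ dw + (-4*x) dx ∧ dz ∧ dw.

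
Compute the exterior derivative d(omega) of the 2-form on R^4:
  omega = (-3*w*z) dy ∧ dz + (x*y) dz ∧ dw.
d(omega) = (x - 3*z) dy ∧ dz ∧ dw + (y) dx ∧ dz ∧ dw

For a 2-form omega = sum_{i<j} g_{ij} dx_i ∧ dx_j, the exterior derivative is
  d(omega) = sum_{i<j} d(g_{ij}) ∧ dx_i ∧ dx_j = sum_{i<j, k} (∂g_{ij}/∂x_k) dx_k ∧ dx_i ∧ dx_j.
Expand each term, using dx_k ∧ dx_i ∧ dx_j = sgn(permutation) dx_{(a)} ∧ dx_{(b)} ∧ dx_{(c)} with (a < b < c) sorted:
  d(-3*w*z) includes (∂/∂w)(-3*w*z) dw = (-3*z) dw, which multiplied by dy ∧ dz gives (-3*z) dy ∧ dz ∧ dw
  d(x*y) includes (∂/∂x)(x*y) dx = (y) dx, which multiplied by dz ∧ dw gives (y) dx ∧ dz ∧ dw
  d(x*y) includes (∂/∂y)(x*y) dy = (x) dy, which multiplied by dz ∧ dw gives (x) dy ∧ dz ∧ dw
Collecting like 3-forms: d(omega) = (x - 3*z) dy ∧ dz ∧ dw + (y) dx ∧ dz ∧ dw.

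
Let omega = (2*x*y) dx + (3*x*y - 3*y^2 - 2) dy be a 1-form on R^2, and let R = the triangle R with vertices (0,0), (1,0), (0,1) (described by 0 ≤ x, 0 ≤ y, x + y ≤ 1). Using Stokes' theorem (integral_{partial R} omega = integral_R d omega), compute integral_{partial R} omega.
integral_(partial R) omega = 1/6

Stokes: integral_partial_R omega = integral_R d omega with d omega = (∂Q/∂x - ∂P/∂y) dx ∧ dy.
  ∂Q/∂x = 3*y
  ∂P/∂y = 2*x
  integrand = ∂Q/∂x - ∂P/∂y = -2*x + 3*y.
Integrating over R: integral_0^1 integral_0^{1-x} (-2*x + 3*y) dy dx = 1/6.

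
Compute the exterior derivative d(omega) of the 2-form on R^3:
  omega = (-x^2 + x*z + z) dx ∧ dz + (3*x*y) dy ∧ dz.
d(omega) = (3*y) dx ∧ dy ∧ dz

For a 2-form omega = sum_{i<j} g_{ij} dx_i ∧ dx_j, the exterior derivative is
  d(omega) = sum_{i<j} d(g_{ij}) ∧ dx_i ∧ dx_j = sum_{i<j, k} (∂g_{ij}/∂x_k) dx_k ∧ dx_i ∧ dx_j.
Expand each term, using dx_k ∧ dx_i ∧ dx_j = sgn(permutation) dx_{(a)} ∧ dx_{(b)} ∧ dx_{(c)} with (a < b < c) sorted:
  d(3*x*y) includes (∂/∂x)(3*x*y) dx = (3*y) dx, which multiplied by dy ∧ dz gives (3*y) dx ∧ dy ∧ dz
Collecting like 3-forms: d(omega) = (3*y) dx ∧ dy ∧ dz.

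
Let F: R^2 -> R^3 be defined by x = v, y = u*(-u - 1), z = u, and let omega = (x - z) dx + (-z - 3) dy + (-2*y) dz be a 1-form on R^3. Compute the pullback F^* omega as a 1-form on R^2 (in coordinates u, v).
F^* omega = (4*u^2 + 9*u + 3) du + (-u + v) dv

Using F^*(f dg) = (f ∘ F) d(g ∘ F), substitute each coordinate x_i by F_i(u, v) in f_i, and replace dx_i by d F_i = (∂F_i/∂u) du + (∂F_i/∂v) dv.
  For the x component: f_1(F) = -u + v; d F_1 = (0) du + (1) dv
  For the y component: f_2(F) = -u - 3; d F_2 = (-2*u - 1) du + (0) dv
  For the z component: f_3(F) = 2*u*(u + 1); d F_3 = (1) du + (0) dv
Combining and collecting du, dv coefficients:
  coeff of du: 4*u^2 + 9*u + 3
  coeff of dv: -u + v
F^* omega = (4*u^2 + 9*u + 3) du + (-u + v) dv.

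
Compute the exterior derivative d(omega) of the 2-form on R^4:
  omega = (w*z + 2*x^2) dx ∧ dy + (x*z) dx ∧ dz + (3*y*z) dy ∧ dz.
d(omega) = (w) dx ∧ dy ∧ dz + (z) dx ∧ dy ∧ dw

For a 2-form omega = sum_{i<j} g_{ij} dx_i ∧ dx_j, the exterior derivative is
  d(omega) = sum_{i<j} d(g_{ij}) ∧ dx_i ∧ dx_j = sum_{i<j, k} (∂g_{ij}/∂x_k) dx_k ∧ dx_i ∧ dx_j.
Expand each term, using dx_k ∧ dx_i ∧ dx_j = sgn(permutation) dx_{(a)} ∧ dx_{(b)} ∧ dx_{(c)} with (a < b < c) sorted:
  d(w*z + 2*x^2) includes (∂/∂z)(w*z + 2*x^2) dz = (w) dz, which multiplied by dx ∧ dy gives (w) dx ∧ dy ∧ dz
  d(w*z + 2*x^2) includes (∂/∂w)(w*z + 2*x^2) dw = (z) dw, which multiplied by dx ∧ dy gives (z) dx ∧ dy ∧ dw
Collecting like 3-forms: d(omega) = (w) dx ∧ dy ∧ dz + (z) dx ∧ dy ∧ dw.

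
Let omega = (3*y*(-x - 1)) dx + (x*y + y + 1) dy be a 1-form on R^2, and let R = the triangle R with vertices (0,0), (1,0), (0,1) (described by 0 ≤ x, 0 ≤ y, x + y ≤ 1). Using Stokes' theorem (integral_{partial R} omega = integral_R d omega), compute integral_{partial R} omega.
integral_(partial R) omega = 13/6

Stokes: integral_partial_R omega = integral_R d omega with d omega = (∂Q/∂x - ∂P/∂y) dx ∧ dy.
  ∂Q/∂x = y
  ∂P/∂y = -3*x - 3
  integrand = ∂Q/∂x - ∂P/∂y = 3*x + y + 3.
Integrating over R: integral_0^1 integral_0^{1-x} (3*x + y + 3) dy dx = 13/6.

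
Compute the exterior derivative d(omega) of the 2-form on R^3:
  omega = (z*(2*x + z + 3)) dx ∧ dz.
d(omega) = 0

For a 2-form omega = sum_{i<j} g_{ij} dx_i ∧ dx_j, the exterior derivative is
  d(omega) = sum_{i<j} d(g_{ij}) ∧ dx_i ∧ dx_j = sum_{i<j, k} (∂g_{ij}/∂x_k) dx_k ∧ dx_i ∧ dx_j.
Expand each term, using dx_k ∧ dx_i ∧ dx_j = sgn(permutation) dx_{(a)} ∧ dx_{(b)} ∧ dx_{(c)} with (a < b < c) sorted:

Collecting like 3-forms: d(omega) = 0.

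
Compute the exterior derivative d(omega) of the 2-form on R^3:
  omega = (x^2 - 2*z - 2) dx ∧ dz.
d(omega) = 0

For a 2-form omega = sum_{i<j} g_{ij} dx_i ∧ dx_j, the exterior derivative is
  d(omega) = sum_{i<j} d(g_{ij}) ∧ dx_i ∧ dx_j = sum_{i<j, k} (∂g_{ij}/∂x_k) dx_k ∧ dx_i ∧ dx_j.
Expand each term, using dx_k ∧ dx_i ∧ dx_j = sgn(permutation) dx_{(a)} ∧ dx_{(b)} ∧ dx_{(c)} with (a < b < c) sorted:

Collecting like 3-forms: d(omega) = 0.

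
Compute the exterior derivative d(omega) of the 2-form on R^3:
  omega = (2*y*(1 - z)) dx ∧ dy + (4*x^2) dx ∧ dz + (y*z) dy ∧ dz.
d(omega) = (-2*y) dx ∧ dy ∧ dz

For a 2-form omega = sum_{i<j} g_{ij} dx_i ∧ dx_j, the exterior derivative is
  d(omega) = sum_{i<j} d(g_{ij}) ∧ dx_i ∧ dx_j = sum_{i<j, k} (∂g_{ij}/∂x_k) dx_k ∧ dx_i ∧ dx_j.
Expand each term, using dx_k ∧ dx_i ∧ dx_j = sgn(permutation) dx_{(a)} ∧ dx_{(b)} ∧ dx_{(c)} with (a < b < c) sorted:
  d(2*y*(1 - z)) includes (∂/∂z)(2*y*(1 - z)) dz = (-2*y) dz, which multiplied by dx ∧ dy gives (-2*y) dx ∧ dy ∧ dz
Collecting like 3-forms: d(omega) = (-2*y) dx ∧ dy ∧ dz.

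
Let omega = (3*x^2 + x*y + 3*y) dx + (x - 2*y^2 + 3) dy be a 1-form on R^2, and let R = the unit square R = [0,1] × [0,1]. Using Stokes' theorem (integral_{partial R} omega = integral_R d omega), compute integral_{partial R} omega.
integral_(partial R) omega = -5/2

Stokes: integral_partial_R omega = integral_R d omega with d omega = (∂Q/∂x - ∂P/∂y) dx ∧ dy.
  ∂Q/∂x = 1
  ∂P/∂y = x + 3
  integrand = ∂Q/∂x - ∂P/∂y = -x - 2.
Integrating over R: integral_0^1 integral_0^1 (-x - 2) dx dy = -5/2.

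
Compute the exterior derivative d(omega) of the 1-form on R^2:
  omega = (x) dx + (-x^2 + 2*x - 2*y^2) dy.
d(omega) = (2 - 2*x) dx ∧ dy

For a 1-form omega = sum_i f_i dx_i, the exterior derivative is
  d(omega) = sum_{i < j} (∂f_j/∂x_i - ∂f_i/∂x_j) dx_i ∧ dx_j.
  coefficient of dx ∧ dy: ∂f_2/∂x - ∂f_1/∂y = ∂(-x^2 + 2*x - 2*y^2)/∂x - ∂(x)/∂y = 2 - 2*x
Assembling: d(omega) = (2 - 2*x) dx ∧ dy.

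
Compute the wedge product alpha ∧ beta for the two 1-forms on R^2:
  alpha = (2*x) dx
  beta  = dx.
alpha ∧ beta = 0

Distribute the wedge, using dx_i ∧ dx_j = -dx_j ∧ dx_i and dx_i ∧ dx_i = 0. For each pair (i, j) with i < j, the coefficient of dx_i ∧ dx_j in alpha ∧ beta is (alpha_i * beta_j - alpha_j * beta_i). Collecting: alpha ∧ beta = 0.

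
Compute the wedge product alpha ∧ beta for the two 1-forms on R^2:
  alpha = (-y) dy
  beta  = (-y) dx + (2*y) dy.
alpha ∧ beta = (-y^2) dx ∧ dy

Distribute the wedge, using dx_i ∧ dx_j = -dx_j ∧ dx_i and dx_i ∧ dx_i = 0. For each pair (i, j) with i < j, the coefficient of dx_i ∧ dx_j in alpha ∧ beta is (alpha_i * beta_j - alpha_j * beta_i). Collecting: alpha ∧ beta = (-y^2) dx ∧ dy.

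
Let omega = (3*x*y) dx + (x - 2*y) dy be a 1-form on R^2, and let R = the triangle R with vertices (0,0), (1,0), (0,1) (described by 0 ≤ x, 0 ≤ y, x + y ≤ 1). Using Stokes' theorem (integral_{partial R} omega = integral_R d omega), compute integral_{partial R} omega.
integral_(partial R) omega = 0

Stokes: integral_partial_R omega = integral_R d omega with d omega = (∂Q/∂x - ∂P/∂y) dx ∧ dy.
  ∂Q/∂x = 1
  ∂P/∂y = 3*x
  integrand = ∂Q/∂x - ∂P/∂y = 1 - 3*x.
Integrating over R: integral_0^1 integral_0^{1-x} (1 - 3*x) dy dx = 0.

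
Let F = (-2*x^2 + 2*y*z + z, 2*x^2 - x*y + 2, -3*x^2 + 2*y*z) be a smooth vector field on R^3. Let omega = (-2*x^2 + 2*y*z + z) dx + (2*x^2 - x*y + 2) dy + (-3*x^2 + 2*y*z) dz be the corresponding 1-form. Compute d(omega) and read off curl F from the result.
d(omega) = (2*z) dy ∧ dz + (6*x + 2*y + 1) dz ∧ dx + (4*x - y - 2*z) dx ∧ dy; curl F = (2*z, 6*x + 2*y + 1, 4*x - y - 2*z)

d omega = sum_{i<j} (∂f_j/∂x_i - ∂f_i/∂x_j) dx_i ∧ dx_j. Under the identification (dy ∧ dz, dz ∧ dx, dx ∧ dy) ↔ (e_x, e_y, e_z), the coefficients are exactly the components of curl F. Compute:
  ∂R/∂y - ∂Q/∂z = (2*z) - (0) = 2*z
  ∂P/∂z - ∂R/∂x = (2*y + 1) - (-6*x) = 6*x + 2*y + 1
  ∂Q/∂x - ∂P/∂y = (4*x - y) - (2*z) = 4*x - y - 2*z.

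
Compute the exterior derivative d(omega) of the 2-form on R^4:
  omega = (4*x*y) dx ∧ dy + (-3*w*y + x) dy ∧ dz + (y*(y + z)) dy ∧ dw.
d(omega) = (1) dx ∧ dy ∧ dz + (-4*y) dy ∧ dz ∧ dw

For a 2-form omega = sum_{i<j} g_{ij} dx_i ∧ dx_j, the exterior derivative is
  d(omega) = sum_{i<j} d(g_{ij}) ∧ dx_i ∧ dx_j = sum_{i<j, k} (∂g_{ij}/∂x_k) dx_k ∧ dx_i ∧ dx_j.
Expand each term, using dx_k ∧ dx_i ∧ dx_j = sgn(permutation) dx_{(a)} ∧ dx_{(b)} ∧ dx_{(c)} with (a < b < c) sorted:
  d(-3*w*y + x) includes (∂/∂x)(-3*w*y + x) dx = (1) dx, which multiplied by dy ∧ dz gives (1) dx ∧ dy ∧ dz
  d(-3*w*y + x) includes (∂/∂w)(-3*w*y + x) dw = (-3*y) dw, which multiplied by dy ∧ dz gives (-3*y) dy ∧ dz ∧ dw
  d(y*(y + z)) includes (∂/∂z)(y*(y + z)) dz = (y) dz, which multiplied by dy ∧ dw gives (-y) dy ∧ dz ∧ dw
Collecting like 3-forms: d(omega) = (1) dx ∧ dy ∧ dz + (-4*y) dy ∧ dz ∧ dw.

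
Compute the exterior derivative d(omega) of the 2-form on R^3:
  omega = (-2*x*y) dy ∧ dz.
d(omega) = (-2*y) dx ∧ dy ∧ dz

For a 2-form omega = sum_{i<j} g_{ij} dx_i ∧ dx_j, the exterior derivative is
  d(omega) = sum_{i<j} d(g_{ij}) ∧ dx_i ∧ dx_j = sum_{i<j, k} (∂g_{ij}/∂x_k) dx_k ∧ dx_i ∧ dx_j.
Expand each term, using dx_k ∧ dx_i ∧ dx_j = sgn(permutation) dx_{(a)} ∧ dx_{(b)} ∧ dx_{(c)} with (a < b < c) sorted:
  d(-2*x*y) includes (∂/∂x)(-2*x*y) dx = (-2*y) dx, which multiplied by dy ∧ dz gives (-2*y) dx ∧ dy ∧ dz
Collecting like 3-forms: d(omega) = (-2*y) dx ∧ dy ∧ dz.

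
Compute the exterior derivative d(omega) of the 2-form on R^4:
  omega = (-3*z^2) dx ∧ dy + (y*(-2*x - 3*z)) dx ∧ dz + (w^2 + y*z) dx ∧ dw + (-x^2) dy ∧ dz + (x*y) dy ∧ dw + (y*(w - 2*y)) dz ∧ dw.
d(omega) = (-3*z) dx ∧ dy ∧ dz + (y - z) dx ∧ dy ∧ dw + (-y) dx ∧ dz ∧ dw + (w - 4*y) dy ∧ dz ∧ dw

For a 2-form omega = sum_{i<j} g_{ij} dx_i ∧ dx_j, the exterior derivative is
  d(omega) = sum_{i<j} d(g_{ij}) ∧ dx_i ∧ dx_j = sum_{i<j, k} (∂g_{ij}/∂x_k) dx_k ∧ dx_i ∧ dx_j.
Expand each term, using dx_k ∧ dx_i ∧ dx_j = sgn(permutation) dx_{(a)} ∧ dx_{(b)} ∧ dx_{(c)} with (a < b < c) sorted:
  d(-3*z^2) includes (∂/∂z)(-3*z^2) dz = (-6*z) dz, which multiplied by dx ∧ dy gives (-6*z) dx ∧ dy ∧ dz
  d(y*(-2*x - 3*z)) includes (∂/∂y)(y*(-2*x - 3*z)) dy = (-2*x - 3*z) dy, which multiplied by dx ∧ dz gives (2*x + 3*z) dx ∧ dy ∧ dz
  d(w^2 + y*z) includes (∂/∂y)(w^2 + y*z) dy = (z) dy, which multiplied by dx ∧ dw gives (-z) dx ∧ dy ∧ dw
  d(w^2 + y*z) includes (∂/∂z)(w^2 + y*z) dz = (y) dz, which multiplied by dx ∧ dw gives (-y) dx ∧ dz ∧ dw
  d(-x^2) includes (∂/∂x)(-x^2) dx = (-2*x) dx, which multiplied by dy ∧ dz gives (-2*x) dx ∧ dy ∧ dz
  d(x*y) includes (∂/∂x)(x*y) dx = (y) dx, which multiplied by dy ∧ dw gives (y) dx ∧ dy ∧ dw
  d(y*(w - 2*y)) includes (∂/∂y)(y*(w - 2*y)) dy = (w - 4*y) dy, which multiplied by dz ∧ dw gives (w - 4*y) dy ∧ dz ∧ dw
Collecting like 3-forms: d(omega) = (-3*z) dx ∧ dy ∧ dz + (y - z) dx ∧ dy ∧ dw + (-y) dx ∧ dz ∧ dw + (w - 4*y) dy ∧ dz ∧ dw.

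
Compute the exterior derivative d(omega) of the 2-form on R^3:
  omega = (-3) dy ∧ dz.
d(omega) = 0

For a 2-form omega = sum_{i<j} g_{ij} dx_i ∧ dx_j, the exterior derivative is
  d(omega) = sum_{i<j} d(g_{ij}) ∧ dx_i ∧ dx_j = sum_{i<j, k} (∂g_{ij}/∂x_k) dx_k ∧ dx_i ∧ dx_j.
Expand each term, using dx_k ∧ dx_i ∧ dx_j = sgn(permutation) dx_{(a)} ∧ dx_{(b)} ∧ dx_{(c)} with (a < b < c) sorted:

Collecting like 3-forms: d(omega) = 0.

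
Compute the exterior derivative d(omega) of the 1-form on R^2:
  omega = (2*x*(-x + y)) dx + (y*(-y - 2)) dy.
d(omega) = (-2*x) dx ∧ dy

For a 1-form omega = sum_i f_i dx_i, the exterior derivative is
  d(omega) = sum_{i < j} (∂f_j/∂x_i - ∂f_i/∂x_j) dx_i ∧ dx_j.
  coefficient of dx ∧ dy: ∂f_2/∂x - ∂f_1/∂y = ∂(y*(-y - 2))/∂x - ∂(2*x*(-x + y))/∂y = -2*x
Assembling: d(omega) = (-2*x) dx ∧ dy.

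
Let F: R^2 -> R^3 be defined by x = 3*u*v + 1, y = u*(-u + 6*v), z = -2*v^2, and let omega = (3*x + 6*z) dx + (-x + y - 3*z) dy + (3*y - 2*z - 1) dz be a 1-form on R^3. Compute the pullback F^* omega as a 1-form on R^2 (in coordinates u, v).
F^* omega = (2*u^3 - 12*u^2*v + 33*u*v^2 + 2*u + 3*v) du + (-6*u^3 + 57*u^2*v - 72*u*v^2 + 3*u - 16*v^3 + 4*v) dv

Using F^*(f dg) = (f ∘ F) d(g ∘ F), substitute each coordinate x_i by F_i(u, v) in f_i, and replace dx_i by d F_i = (∂F_i/∂u) du + (∂F_i/∂v) dv.
  For the x component: f_1(F) = 9*u*v - 12*v^2 + 3; d F_1 = (3*v) du + (3*u) dv
  For the y component: f_2(F) = -u^2 + 3*u*v + 6*v^2 - 1; d F_2 = (-2*u + 6*v) du + (6*u) dv
  For the z component: f_3(F) = -3*u^2 + 18*u*v + 4*v^2 - 1; d F_3 = (0) du + (-4*v) dv
Combining and collecting du, dv coefficients:
  coeff of du: 2*u^3 - 12*u^2*v + 33*u*v^2 + 2*u + 3*v
  coeff of dv: -6*u^3 + 57*u^2*v - 72*u*v^2 + 3*u - 16*v^3 + 4*v
F^* omega = (2*u^3 - 12*u^2*v + 33*u*v^2 + 2*u + 3*v) du + (-6*u^3 + 57*u^2*v - 72*u*v^2 + 3*u - 16*v^3 + 4*v) dv.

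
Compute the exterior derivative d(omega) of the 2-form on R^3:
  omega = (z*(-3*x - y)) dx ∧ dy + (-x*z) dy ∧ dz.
d(omega) = (-3*x - y - z) dx ∧ dy ∧ dz

For a 2-form omega = sum_{i<j} g_{ij} dx_i ∧ dx_j, the exterior derivative is
  d(omega) = sum_{i<j} d(g_{ij}) ∧ dx_i ∧ dx_j = sum_{i<j, k} (∂g_{ij}/∂x_k) dx_k ∧ dx_i ∧ dx_j.
Expand each term, using dx_k ∧ dx_i ∧ dx_j = sgn(permutation) dx_{(a)} ∧ dx_{(b)} ∧ dx_{(c)} with (a < b < c) sorted:
  d(z*(-3*x - y)) includes (∂/∂z)(z*(-3*x - y)) dz = (-3*x - y) dz, which multiplied by dx ∧ dy gives (-3*x - y) dx ∧ dy ∧ dz
  d(-x*z) includes (∂/∂x)(-x*z) dx = (-z) dx, which multiplied by dy ∧ dz gives (-z) dx ∧ dy ∧ dz
Collecting like 3-forms: d(omega) = (-3*x - y - z) dx ∧ dy ∧ dz.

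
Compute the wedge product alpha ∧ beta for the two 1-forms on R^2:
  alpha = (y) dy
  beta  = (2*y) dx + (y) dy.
alpha ∧ beta = (-2*y^2) dx ∧ dy

Distribute the wedge, using dx_i ∧ dx_j = -dx_j ∧ dx_i and dx_i ∧ dx_i = 0. For each pair (i, j) with i < j, the coefficient of dx_i ∧ dx_j in alpha ∧ beta is (alpha_i * beta_j - alpha_j * beta_i). Collecting: alpha ∧ beta = (-2*y^2) dx ∧ dy.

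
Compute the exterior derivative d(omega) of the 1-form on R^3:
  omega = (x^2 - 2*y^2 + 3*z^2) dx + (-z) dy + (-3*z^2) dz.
d(omega) = (4*y) dx ∧ dy + (-6*z) dx ∧ dz + (1) dy ∧ dz

For a 1-form omega = sum_i f_i dx_i, the exterior derivative is
  d(omega) = sum_{i < j} (∂f_j/∂x_i - ∂f_i/∂x_j) dx_i ∧ dx_j.
  coefficient of dx ∧ dy: ∂f_2/∂x - ∂f_1/∂y = ∂(-z)/∂x - ∂(x^2 - 2*y^2 + 3*z^2)/∂y = 4*y
  coefficient of dx ∧ dz: ∂f_3/∂x - ∂f_1/∂z = ∂(-3*z^2)/∂x - ∂(x^2 - 2*y^2 + 3*z^2)/∂z = -6*z
  coefficient of dy ∧ dz: ∂f_3/∂y - ∂f_2/∂z = ∂(-3*z^2)/∂y - ∂(-z)/∂z = 1
Assembling: d(omega) = (4*y) dx ∧ dy + (-6*z) dx ∧ dz + (1) dy ∧ dz.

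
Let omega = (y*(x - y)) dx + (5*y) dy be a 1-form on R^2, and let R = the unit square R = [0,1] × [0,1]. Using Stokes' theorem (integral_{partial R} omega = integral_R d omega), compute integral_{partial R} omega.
integral_(partial R) omega = 1/2

Stokes: integral_partial_R omega = integral_R d omega with d omega = (∂Q/∂x - ∂P/∂y) dx ∧ dy.
  ∂Q/∂x = 0
  ∂P/∂y = x - 2*y
  integrand = ∂Q/∂x - ∂P/∂y = -x + 2*y.
Integrating over R: integral_0^1 integral_0^1 (-x + 2*y) dx dy = 1/2.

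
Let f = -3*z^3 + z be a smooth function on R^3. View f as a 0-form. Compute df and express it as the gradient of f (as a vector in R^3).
df = (0) dx + (0) dy + (1 - 9*z^2) dz; grad f = (0, 0, 1 - 9*z^2)

For a 0-form f, d f = (∂f/∂x) dx + (∂f/∂y) dy + (∂f/∂z) dz. The components of the vector representation are exactly the entries of grad f in Cartesian coordinates:
  ∂f/∂x = 0
  ∂f/∂y = 0
  ∂f/∂z = 1 - 9*z^2.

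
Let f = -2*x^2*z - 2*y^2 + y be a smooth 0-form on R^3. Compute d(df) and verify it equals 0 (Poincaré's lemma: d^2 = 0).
d(df) = 0

Step 1: df = sum_i (∂f/∂x_i) dx_i = (-4*x*z) dx + (1 - 4*y) dy + (-2*x^2) dz.
Step 2: Apply d again. Using the 1-form formula, the coefficient of dx ∧ dy in d(df) is ∂^2 f/∂x ∂y - ∂^2 f/∂y ∂x = (0) - (0) = 0 (equality of mixed partials for smooth f).
Similarly for dx ∧ dz and dy ∧ dz — all coefficients vanish. So d(df) = 0.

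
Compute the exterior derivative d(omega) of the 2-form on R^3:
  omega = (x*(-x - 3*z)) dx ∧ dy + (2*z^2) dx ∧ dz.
d(omega) = (-3*x) dx ∧ dy ∧ dz

For a 2-form omega = sum_{i<j} g_{ij} dx_i ∧ dx_j, the exterior derivative is
  d(omega) = sum_{i<j} d(g_{ij}) ∧ dx_i ∧ dx_j = sum_{i<j, k} (∂g_{ij}/∂x_k) dx_k ∧ dx_i ∧ dx_j.
Expand each term, using dx_k ∧ dx_i ∧ dx_j = sgn(permutation) dx_{(a)} ∧ dx_{(b)} ∧ dx_{(c)} with (a < b < c) sorted:
  d(x*(-x - 3*z)) includes (∂/∂z)(x*(-x - 3*z)) dz = (-3*x) dz, which multiplied by dx ∧ dy gives (-3*x) dx ∧ dy ∧ dz
Collecting like 3-forms: d(omega) = (-3*x) dx ∧ dy ∧ dz.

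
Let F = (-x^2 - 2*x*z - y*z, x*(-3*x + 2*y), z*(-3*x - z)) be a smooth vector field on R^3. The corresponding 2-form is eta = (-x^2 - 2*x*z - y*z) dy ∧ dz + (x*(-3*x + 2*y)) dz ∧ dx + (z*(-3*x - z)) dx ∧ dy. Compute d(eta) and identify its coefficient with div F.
d(eta) = (-3*x - 4*z) dx ∧ dy ∧ dz; div F = -3*x - 4*z

For a 2-form in R^3 of the form above, applying d gives a 3-form with coefficient ∂P/∂x + ∂Q/∂y + ∂R/∂z:
  ∂P/∂x = -2*x - 2*z
  ∂Q/∂y = 2*x
  ∂R/∂z = -3*x - 2*z
Sum = -3*x - 4*z, which is exactly div F.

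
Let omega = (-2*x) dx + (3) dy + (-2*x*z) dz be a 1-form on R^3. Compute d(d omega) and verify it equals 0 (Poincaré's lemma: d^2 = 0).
d(d omega) = 0

Step 1: d omega = sum_{i<j} (∂f_j/∂x_i - ∂f_i/∂x_j) dx_i ∧ dx_j:
  coeff of dx ∧ dy: 0
  coeff of dx ∧ dz: -2*z
  coeff of dy ∧ dz: 0
Step 2: Apply d again to each 2-form coefficient. The only possible 3-form in R^3 is dx ∧ dy ∧ dz, with coefficient
  ∂(coeff of dy∧dz)/∂x - ∂(coeff of dx∧dz)/∂y + ∂(coeff of dx∧dy)/∂z
  = ∂/∂x (0) - ∂/∂y (-2*z) + ∂/∂z (0).
Each of these terms simplifies to sums of mixed partials that cancel in pairs. The result is 0 (by equality of mixed partials for smooth functions — Schwarz / Clairaut).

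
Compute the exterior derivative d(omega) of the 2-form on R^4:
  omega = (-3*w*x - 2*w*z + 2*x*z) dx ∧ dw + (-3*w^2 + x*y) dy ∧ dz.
d(omega) = (2*w - 2*x) dx ∧ dz ∧ dw + (y) dx ∧ dy ∧ dz + (-6*w) dy ∧ dz ∧ dw

For a 2-form omega = sum_{i<j} g_{ij} dx_i ∧ dx_j, the exterior derivative is
  d(omega) = sum_{i<j} d(g_{ij}) ∧ dx_i ∧ dx_j = sum_{i<j, k} (∂g_{ij}/∂x_k) dx_k ∧ dx_i ∧ dx_j.
Expand each term, using dx_k ∧ dx_i ∧ dx_j = sgn(permutation) dx_{(a)} ∧ dx_{(b)} ∧ dx_{(c)} with (a < b < c) sorted:
  d(-3*w*x - 2*w*z + 2*x*z) includes (∂/∂z)(-3*w*x - 2*w*z + 2*x*z) dz = (-2*w + 2*x) dz, which multiplied by dx ∧ dw gives (2*w - 2*x) dx ∧ dz ∧ dw
  d(-3*w^2 + x*y) includes (∂/∂x)(-3*w^2 + x*y) dx = (y) dx, which multiplied by dy ∧ dz gives (y) dx ∧ dy ∧ dz
  d(-3*w^2 + x*y) includes (∂/∂w)(-3*w^2 + x*y) dw = (-6*w) dw, which multiplied by dy ∧ dz gives (-6*w) dy ∧ dz ∧ dw
Collecting like 3-forms: d(omega) = (2*w - 2*x) dx ∧ dz ∧ dw + (y) dx ∧ dy ∧ dz + (-6*w) dy ∧ dz ∧ dw.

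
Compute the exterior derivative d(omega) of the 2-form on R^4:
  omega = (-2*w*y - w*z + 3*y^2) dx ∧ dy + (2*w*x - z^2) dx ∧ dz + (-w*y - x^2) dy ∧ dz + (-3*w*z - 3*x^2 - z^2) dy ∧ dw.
d(omega) = (-w - 2*x) dx ∧ dy ∧ dz + (-6*x - 2*y - z) dx ∧ dy ∧ dw + (2*x) dx ∧ dz ∧ dw + (3*w - y + 2*z) dy ∧ dz ∧ dw

For a 2-form omega = sum_{i<j} g_{ij} dx_i ∧ dx_j, the exterior derivative is
  d(omega) = sum_{i<j} d(g_{ij}) ∧ dx_i ∧ dx_j = sum_{i<j, k} (∂g_{ij}/∂x_k) dx_k ∧ dx_i ∧ dx_j.
Expand each term, using dx_k ∧ dx_i ∧ dx_j = sgn(permutation) dx_{(a)} ∧ dx_{(b)} ∧ dx_{(c)} with (a < b < c) sorted:
  d(-2*w*y - w*z + 3*y^2) includes (∂/∂z)(-2*w*y - w*z + 3*y^2) dz = (-w) dz, which multiplied by dx ∧ dy gives (-w) dx ∧ dy ∧ dz
  d(-2*w*y - w*z + 3*y^2) includes (∂/∂w)(-2*w*y - w*z + 3*y^2) dw = (-2*y - z) dw, which multiplied by dx ∧ dy gives (-2*y - z) dx ∧ dy ∧ dw
  d(2*w*x - z^2) includes (∂/∂w)(2*w*x - z^2) dw = (2*x) dw, which multiplied by dx ∧ dz gives (2*x) dx ∧ dz ∧ dw
  d(-w*y - x^2) includes (∂/∂x)(-w*y - x^2) dx = (-2*x) dx, which multiplied by dy ∧ dz gives (-2*x) dx ∧ dy ∧ dz
  d(-w*y - x^2) includes (∂/∂w)(-w*y - x^2) dw = (-y) dw, which multiplied by dy ∧ dz gives (-y) dy ∧ dz ∧ dw
  d(-3*w*z - 3*x^2 - z^2) includes (∂/∂x)(-3*w*z - 3*x^2 - z^2) dx = (-6*x) dx, which multiplied by dy ∧ dw gives (-6*x) dx ∧ dy ∧ dw
  d(-3*w*z - 3*x^2 - z^2) includes (∂/∂z)(-3*w*z - 3*x^2 - z^2) dz = (-3*w - 2*z) dz, which multiplied by dy ∧ dw gives (3*w + 2*z) dy ∧ dz ∧ dw
Collecting like 3-forms: d(omega) = (-w - 2*x) dx ∧ dy ∧ dz + (-6*x - 2*y - z) dx ∧ dy ∧ dw + (2*x) dx ∧ dz ∧ dw + (3*w - y + 2*z) dy ∧ dz ∧ dw.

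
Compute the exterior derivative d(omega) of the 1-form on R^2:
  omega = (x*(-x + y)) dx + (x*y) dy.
d(omega) = (-x + y) dx ∧ dy

For a 1-form omega = sum_i f_i dx_i, the exterior derivative is
  d(omega) = sum_{i < j} (∂f_j/∂x_i - ∂f_i/∂x_j) dx_i ∧ dx_j.
  coefficient of dx ∧ dy: ∂f_2/∂x - ∂f_1/∂y = ∂(x*y)/∂x - ∂(x*(-x + y))/∂y = -x + y
Assembling: d(omega) = (-x + y) dx ∧ dy.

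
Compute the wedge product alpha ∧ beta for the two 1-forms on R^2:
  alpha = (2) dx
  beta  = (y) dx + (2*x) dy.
alpha ∧ beta = (4*x) dx ∧ dy

Distribute the wedge, using dx_i ∧ dx_j = -dx_j ∧ dx_i and dx_i ∧ dx_i = 0. For each pair (i, j) with i < j, the coefficient of dx_i ∧ dx_j in alpha ∧ beta is (alpha_i * beta_j - alpha_j * beta_i). Collecting: alpha ∧ beta = (4*x) dx ∧ dy.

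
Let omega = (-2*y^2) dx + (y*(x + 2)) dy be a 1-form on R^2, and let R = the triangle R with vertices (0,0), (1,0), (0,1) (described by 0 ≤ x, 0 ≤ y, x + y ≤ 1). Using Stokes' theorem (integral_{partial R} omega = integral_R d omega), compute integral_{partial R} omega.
integral_(partial R) omega = 5/6

Stokes: integral_partial_R omega = integral_R d omega with d omega = (∂Q/∂x - ∂P/∂y) dx ∧ dy.
  ∂Q/∂x = y
  ∂P/∂y = -4*y
  integrand = ∂Q/∂x - ∂P/∂y = 5*y.
Integrating over R: integral_0^1 integral_0^{1-x} (5*y) dy dx = 5/6.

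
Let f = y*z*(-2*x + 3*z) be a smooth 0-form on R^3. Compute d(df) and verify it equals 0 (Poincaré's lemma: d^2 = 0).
d(df) = 0

Step 1: df = sum_i (∂f/∂x_i) dx_i = (-2*y*z) dx + (z*(-2*x + 3*z)) dy + (2*y*(-x + 3*z)) dz.
Step 2: Apply d again. Using the 1-form formula, the coefficient of dx ∧ dy in d(df) is ∂^2 f/∂x ∂y - ∂^2 f/∂y ∂x = (-2*z) - (-2*z) = 0 (equality of mixed partials for smooth f).
Similarly for dx ∧ dz and dy ∧ dz — all coefficients vanish. So d(df) = 0.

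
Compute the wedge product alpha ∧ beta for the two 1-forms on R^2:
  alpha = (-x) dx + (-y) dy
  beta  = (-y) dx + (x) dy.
alpha ∧ beta = (-x^2 - y^2) dx ∧ dy

Distribute the wedge, using dx_i ∧ dx_j = -dx_j ∧ dx_i and dx_i ∧ dx_i = 0. For each pair (i, j) with i < j, the coefficient of dx_i ∧ dx_j in alpha ∧ beta is (alpha_i * beta_j - alpha_j * beta_i). Collecting: alpha ∧ beta = (-x^2 - y^2) dx ∧ dy.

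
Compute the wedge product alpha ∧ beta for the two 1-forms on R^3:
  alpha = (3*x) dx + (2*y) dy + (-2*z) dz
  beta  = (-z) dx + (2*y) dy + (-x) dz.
alpha ∧ beta = (2*y*(3*x + z)) dx ∧ dy + (-3*x^2 - 2*z^2) dx ∧ dz + (2*y*(-x + 2*z)) dy ∧ dz

Distribute the wedge, using dx_i ∧ dx_j = -dx_j ∧ dx_i and dx_i ∧ dx_i = 0. For each pair (i, j) with i < j, the coefficient of dx_i ∧ dx_j in alpha ∧ beta is (alpha_i * beta_j - alpha_j * beta_i). Collecting: alpha ∧ beta = (2*y*(3*x + z)) dx ∧ dy + (-3*x^2 - 2*z^2) dx ∧ dz + (2*y*(-x + 2*z)) dy ∧ dz.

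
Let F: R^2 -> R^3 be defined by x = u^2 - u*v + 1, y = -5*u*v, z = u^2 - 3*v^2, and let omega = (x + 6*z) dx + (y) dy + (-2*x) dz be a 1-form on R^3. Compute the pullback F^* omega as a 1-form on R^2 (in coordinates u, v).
F^* omega = (10*u^3 - 5*u^2*v - 10*u*v^2 - 2*u + 18*v^3 - v) du + (-7*u^3 + 38*u^2*v + 6*u*v^2 - u + 12*v) dv

Using F^*(f dg) = (f ∘ F) d(g ∘ F), substitute each coordinate x_i by F_i(u, v) in f_i, and replace dx_i by d F_i = (∂F_i/∂u) du + (∂F_i/∂v) dv.
  For the x component: f_1(F) = 7*u^2 - u*v - 18*v^2 + 1; d F_1 = (2*u - v) du + (-u) dv
  For the y component: f_2(F) = -5*u*v; d F_2 = (-5*v) du + (-5*u) dv
  For the z component: f_3(F) = -2*u^2 + 2*u*v - 2; d F_3 = (2*u) du + (-6*v) dv
Combining and collecting du, dv coefficients:
  coeff of du: 10*u^3 - 5*u^2*v - 10*u*v^2 - 2*u + 18*v^3 - v
  coeff of dv: -7*u^3 + 38*u^2*v + 6*u*v^2 - u + 12*v
F^* omega = (10*u^3 - 5*u^2*v - 10*u*v^2 - 2*u + 18*v^3 - v) du + (-7*u^3 + 38*u^2*v + 6*u*v^2 - u + 12*v) dv.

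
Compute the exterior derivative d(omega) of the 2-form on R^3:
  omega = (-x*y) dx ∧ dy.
d(omega) = 0

For a 2-form omega = sum_{i<j} g_{ij} dx_i ∧ dx_j, the exterior derivative is
  d(omega) = sum_{i<j} d(g_{ij}) ∧ dx_i ∧ dx_j = sum_{i<j, k} (∂g_{ij}/∂x_k) dx_k ∧ dx_i ∧ dx_j.
Expand each term, using dx_k ∧ dx_i ∧ dx_j = sgn(permutation) dx_{(a)} ∧ dx_{(b)} ∧ dx_{(c)} with (a < b < c) sorted:

Collecting like 3-forms: d(omega) = 0.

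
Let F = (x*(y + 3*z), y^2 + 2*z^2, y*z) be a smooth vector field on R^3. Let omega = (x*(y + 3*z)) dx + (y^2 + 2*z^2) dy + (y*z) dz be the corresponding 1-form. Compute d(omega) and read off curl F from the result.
d(omega) = (-3*z) dy ∧ dz + (3*x) dz ∧ dx + (-x) dx ∧ dy; curl F = (-3*z, 3*x, -x)

d omega = sum_{i<j} (∂f_j/∂x_i - ∂f_i/∂x_j) dx_i ∧ dx_j. Under the identification (dy ∧ dz, dz ∧ dx, dx ∧ dy) ↔ (e_x, e_y, e_z), the coefficients are exactly the components of curl F. Compute:
  ∂R/∂y - ∂Q/∂z = (z) - (4*z) = -3*z
  ∂P/∂z - ∂R/∂x = (3*x) - (0) = 3*x
  ∂Q/∂x - ∂P/∂y = (0) - (x) = -x.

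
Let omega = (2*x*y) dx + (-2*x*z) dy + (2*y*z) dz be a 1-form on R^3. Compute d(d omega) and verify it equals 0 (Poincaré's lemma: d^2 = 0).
d(d omega) = 0

Step 1: d omega = sum_{i<j} (∂f_j/∂x_i - ∂f_i/∂x_j) dx_i ∧ dx_j:
  coeff of dx ∧ dy: -2*x - 2*z
  coeff of dx ∧ dz: 0
  coeff of dy ∧ dz: 2*x + 2*z
Step 2: Apply d again to each 2-form coefficient. The only possible 3-form in R^3 is dx ∧ dy ∧ dz, with coefficient
  ∂(coeff of dy∧dz)/∂x - ∂(coeff of dx∧dz)/∂y + ∂(coeff of dx∧dy)/∂z
  = ∂/∂x (2*x + 2*z) - ∂/∂y (0) + ∂/∂z (-2*x - 2*z).
Each of these terms simplifies to sums of mixed partials that cancel in pairs. The result is 0 (by equality of mixed partials for smooth functions — Schwarz / Clairaut).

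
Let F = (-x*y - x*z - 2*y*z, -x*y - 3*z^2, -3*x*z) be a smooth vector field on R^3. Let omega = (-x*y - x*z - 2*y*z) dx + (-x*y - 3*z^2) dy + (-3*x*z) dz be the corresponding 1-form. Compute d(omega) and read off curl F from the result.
d(omega) = (6*z) dy ∧ dz + (-x - 2*y + 3*z) dz ∧ dx + (x - y + 2*z) dx ∧ dy; curl F = (6*z, -x - 2*y + 3*z, x - y + 2*z)

d omega = sum_{i<j} (∂f_j/∂x_i - ∂f_i/∂x_j) dx_i ∧ dx_j. Under the identification (dy ∧ dz, dz ∧ dx, dx ∧ dy) ↔ (e_x, e_y, e_z), the coefficients are exactly the components of curl F. Compute:
  ∂R/∂y - ∂Q/∂z = (0) - (-6*z) = 6*z
  ∂P/∂z - ∂R/∂x = (-x - 2*y) - (-3*z) = -x - 2*y + 3*z
  ∂Q/∂x - ∂P/∂y = (-y) - (-x - 2*z) = x - y + 2*z.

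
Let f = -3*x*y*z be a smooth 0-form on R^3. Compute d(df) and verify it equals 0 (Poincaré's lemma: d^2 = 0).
d(df) = 0

Step 1: df = sum_i (∂f/∂x_i) dx_i = (-3*y*z) dx + (-3*x*z) dy + (-3*x*y) dz.
Step 2: Apply d again. Using the 1-form formula, the coefficient of dx ∧ dy in d(df) is ∂^2 f/∂x ∂y - ∂^2 f/∂y ∂x = (-3*z) - (-3*z) = 0 (equality of mixed partials for smooth f).
Similarly for dx ∧ dz and dy ∧ dz — all coefficients vanish. So d(df) = 0.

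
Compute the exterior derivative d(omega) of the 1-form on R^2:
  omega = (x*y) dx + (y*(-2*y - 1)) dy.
d(omega) = (-x) dx ∧ dy

For a 1-form omega = sum_i f_i dx_i, the exterior derivative is
  d(omega) = sum_{i < j} (∂f_j/∂x_i - ∂f_i/∂x_j) dx_i ∧ dx_j.
  coefficient of dx ∧ dy: ∂f_2/∂x - ∂f_1/∂y = ∂(y*(-2*y - 1))/∂x - ∂(x*y)/∂y = -x
Assembling: d(omega) = (-x) dx ∧ dy.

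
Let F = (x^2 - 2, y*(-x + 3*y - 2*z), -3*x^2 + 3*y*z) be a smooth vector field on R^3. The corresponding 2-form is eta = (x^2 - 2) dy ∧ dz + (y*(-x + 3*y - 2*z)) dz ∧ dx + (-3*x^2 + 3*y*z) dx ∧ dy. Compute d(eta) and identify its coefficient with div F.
d(eta) = (x + 9*y - 2*z) dx ∧ dy ∧ dz; div F = x + 9*y - 2*z

For a 2-form in R^3 of the form above, applying d gives a 3-form with coefficient ∂P/∂x + ∂Q/∂y + ∂R/∂z:
  ∂P/∂x = 2*x
  ∂Q/∂y = -x + 6*y - 2*z
  ∂R/∂z = 3*y
Sum = x + 9*y - 2*z, which is exactly div F.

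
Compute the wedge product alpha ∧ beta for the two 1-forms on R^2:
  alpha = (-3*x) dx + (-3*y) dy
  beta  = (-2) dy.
alpha ∧ beta = (6*x) dx ∧ dy

Distribute the wedge, using dx_i ∧ dx_j = -dx_j ∧ dx_i and dx_i ∧ dx_i = 0. For each pair (i, j) with i < j, the coefficient of dx_i ∧ dx_j in alpha ∧ beta is (alpha_i * beta_j - alpha_j * beta_i). Collecting: alpha ∧ beta = (6*x) dx ∧ dy.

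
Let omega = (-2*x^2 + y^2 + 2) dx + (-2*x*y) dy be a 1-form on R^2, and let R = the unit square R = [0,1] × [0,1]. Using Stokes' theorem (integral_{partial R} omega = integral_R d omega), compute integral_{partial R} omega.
integral_(partial R) omega = -2

Stokes: integral_partial_R omega = integral_R d omega with d omega = (∂Q/∂x - ∂P/∂y) dx ∧ dy.
  ∂Q/∂x = -2*y
  ∂P/∂y = 2*y
  integrand = ∂Q/∂x - ∂P/∂y = -4*y.
Integrating over R: integral_0^1 integral_0^1 (-4*y) dx dy = -2.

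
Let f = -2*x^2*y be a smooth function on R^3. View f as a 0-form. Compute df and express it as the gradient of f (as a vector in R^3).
df = (-4*x*y) dx + (-2*x^2) dy + (0) dz; grad f = (-4*x*y, -2*x^2, 0)

For a 0-form f, d f = (∂f/∂x) dx + (∂f/∂y) dy + (∂f/∂z) dz. The components of the vector representation are exactly the entries of grad f in Cartesian coordinates:
  ∂f/∂x = -4*x*y
  ∂f/∂y = -2*x^2
  ∂f/∂z = 0.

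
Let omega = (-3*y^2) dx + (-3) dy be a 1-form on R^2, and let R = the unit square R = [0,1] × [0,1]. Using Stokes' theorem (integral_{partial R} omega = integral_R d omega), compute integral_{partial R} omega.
integral_(partial R) omega = 3

Stokes: integral_partial_R omega = integral_R d omega with d omega = (∂Q/∂x - ∂P/∂y) dx ∧ dy.
  ∂Q/∂x = 0
  ∂P/∂y = -6*y
  integrand = ∂Q/∂x - ∂P/∂y = 6*y.
Integrating over R: integral_0^1 integral_0^1 (6*y) dx dy = 3.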